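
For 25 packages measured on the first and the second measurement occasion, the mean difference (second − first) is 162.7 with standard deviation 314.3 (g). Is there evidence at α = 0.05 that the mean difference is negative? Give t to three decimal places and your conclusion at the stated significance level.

t = 2.588; fail to reject H0

H0: μ_d = 0; H1: μ_d < 0 (paired t-test on the differences, left-tailed).
t = d̄/(s_d/√n) = 162.7/(314.3/√25) = 2.588
df = n − 1 = 24
p-value = P(T ≤ 2.588) ≈ 0.992
Since p ≈ 0.992 > α = 0.05, fail to reject H0; the data do not provide sufficient evidence against H0.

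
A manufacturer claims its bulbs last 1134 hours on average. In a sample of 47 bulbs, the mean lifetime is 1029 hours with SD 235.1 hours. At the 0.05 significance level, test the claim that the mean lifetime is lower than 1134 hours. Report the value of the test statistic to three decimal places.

H0: μ = 1134; H1: μ < 1134 (one-sample t-test, left-tailed).
t = (x̄ − μ₀)/(s/√n) = (1029 − 1134)/(235.1/√47) = -3.062
df = n − 1 = 46
p-value = P(T ≤ -3.062) ≈ 0.0018
Since p ≈ 0.0018 < α = 0.05, reject H0; the evidence is statistically significant.

-3.062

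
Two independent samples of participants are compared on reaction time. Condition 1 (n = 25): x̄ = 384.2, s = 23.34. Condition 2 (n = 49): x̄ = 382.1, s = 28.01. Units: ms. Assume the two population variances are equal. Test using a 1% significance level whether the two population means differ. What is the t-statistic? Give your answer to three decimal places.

0.322

Let group 1 = condition 1, group 2 = condition 2. H0: μ_1 = μ_2; H1: μ_1 ≠ μ_2 (two-sample pooled-variance t-test, two-sided).
s_p² = [(25−1)·23.34² + (49−1)·28.01²]/(25+49−2) = 704.625
t = (384.2 − 382.1)/√[704.625·(1/25 + 1/49)] = 0.322
df = n₁ + n₂ − 2 = 72
Two-sided p-value ≈ 0.748
Since p ≈ 0.748 > α = 0.01, fail to reject H0; the evidence is not statistically significant.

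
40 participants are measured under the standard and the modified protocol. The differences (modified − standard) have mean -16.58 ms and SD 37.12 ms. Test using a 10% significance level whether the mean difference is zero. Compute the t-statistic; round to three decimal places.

H0: μ_d = 0; H1: μ_d ≠ 0 (paired t-test on the differences, two-sided).
t = d̄/(s_d/√n) = -16.58/(37.12/√40) = -2.825
df = n − 1 = 39
Two-sided p-value ≈ 0.007
Since p ≈ 0.007 < α = 0.1, reject H0; the data support H1.

-2.825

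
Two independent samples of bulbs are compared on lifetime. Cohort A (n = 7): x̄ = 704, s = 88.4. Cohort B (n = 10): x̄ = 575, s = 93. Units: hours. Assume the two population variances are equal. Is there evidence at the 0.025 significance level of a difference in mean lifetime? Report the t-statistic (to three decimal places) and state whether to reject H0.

t = 2.871; reject H0

Let group 1 = cohort A, group 2 = cohort B. H0: μ_1 = μ_2; H1: μ_1 ≠ μ_2 (two-sample pooled-variance t-test, two-sided).
s_p² = [(7−1)·88.4² + (10−1)·93²]/(7+10−2) = 8315.22
t = (704 − 575)/√[8315.22·(1/7 + 1/10)] = 2.871
df = n₁ + n₂ − 2 = 15
Two-sided p-value ≈ 0.012
Since p ≈ 0.012 < α = 0.025, reject H0; the data support H1.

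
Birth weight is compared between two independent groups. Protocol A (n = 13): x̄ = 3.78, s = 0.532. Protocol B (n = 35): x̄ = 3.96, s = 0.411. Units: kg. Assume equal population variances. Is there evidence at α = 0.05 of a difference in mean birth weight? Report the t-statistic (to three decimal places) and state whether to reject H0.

Let group 1 = protocol A, group 2 = protocol B. H0: μ_1 = μ_2; H1: μ_1 ≠ μ_2 (two-sample pooled-variance t-test, two-sided).
s_p² = [(13−1)·0.532² + (35−1)·0.411²]/(13+35−2) = 0.198687
t = (3.78 − 3.96)/√[0.198687·(1/13 + 1/35)] = -1.243
df = n₁ + n₂ − 2 = 46
Two-sided p-value ≈ 0.220
Since p ≈ 0.220 > α = 0.05, fail to reject H0; the evidence is not statistically significant.

t = -1.243; fail to reject H0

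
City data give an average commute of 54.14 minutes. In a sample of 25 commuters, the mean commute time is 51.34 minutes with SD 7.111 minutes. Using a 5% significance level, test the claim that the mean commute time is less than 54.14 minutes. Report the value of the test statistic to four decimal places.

H0: μ = 54.14; H1: μ < 54.14 (one-sample t-test, left-tailed).
t = (x̄ − μ₀)/(s/√n) = (51.34 − 54.14)/(7.111/√25) = -1.9688
df = n − 1 = 24
p-value = P(T ≤ -1.9688) ≈ 0.0303
Since p ≈ 0.0303 < α = 0.05, reject H0; the evidence is statistically significant.

-1.9688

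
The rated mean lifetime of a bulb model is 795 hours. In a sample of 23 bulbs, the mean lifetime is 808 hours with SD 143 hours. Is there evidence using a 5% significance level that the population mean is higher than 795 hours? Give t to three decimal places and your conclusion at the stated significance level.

t = 0.436; fail to reject H0

H0: μ = 795; H1: μ > 795 (one-sample t-test, right-tailed).
t = (x̄ − μ₀)/(s/√n) = (808 − 795)/(143/√23) = 0.436
df = n − 1 = 22
p-value = P(T ≥ 0.436) ≈ 0.3335
Since p ≈ 0.3335 > α = 0.05, fail to reject H0; the data do not provide sufficient evidence against H0.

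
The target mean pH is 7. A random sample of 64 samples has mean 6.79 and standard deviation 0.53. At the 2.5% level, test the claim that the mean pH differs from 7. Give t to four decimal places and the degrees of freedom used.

H0: μ = 7; H1: μ ≠ 7 (one-sample t-test, two-sided).
t = (x̄ − μ₀)/(s/√n) = (6.79 − 7)/(0.53/√64) = -3.1698
df = n − 1 = 63
Two-sided p-value ≈ 0.0024
Since p ≈ 0.0024 < α = 0.025, reject H0; the evidence is statistically significant.

t = -3.1698, df = 63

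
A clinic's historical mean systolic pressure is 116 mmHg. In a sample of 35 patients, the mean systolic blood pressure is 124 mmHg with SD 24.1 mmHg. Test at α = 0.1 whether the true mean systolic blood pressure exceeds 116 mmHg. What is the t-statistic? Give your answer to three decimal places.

1.964

H0: μ = 116; H1: μ > 116 (one-sample t-test, right-tailed).
t = (x̄ − μ₀)/(s/√n) = (124 − 116)/(24.1/√35) = 1.964
df = n − 1 = 34
p-value = P(T ≥ 1.964) ≈ 0.0289
Since p ≈ 0.0289 < α = 0.1, reject H0; the evidence is statistically significant.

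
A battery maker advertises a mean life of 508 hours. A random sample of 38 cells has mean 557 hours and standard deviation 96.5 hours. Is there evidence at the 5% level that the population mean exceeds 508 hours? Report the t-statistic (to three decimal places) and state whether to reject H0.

t = 3.130; reject H0

H0: μ = 508; H1: μ > 508 (one-sample t-test, right-tailed).
t = (x̄ − μ₀)/(s/√n) = (557 − 508)/(96.5/√38) = 3.130
df = n − 1 = 37
p-value = P(T ≥ 3.130) ≈ 0.0017
Since p ≈ 0.0017 < α = 0.05, reject H0; the evidence is statistically significant.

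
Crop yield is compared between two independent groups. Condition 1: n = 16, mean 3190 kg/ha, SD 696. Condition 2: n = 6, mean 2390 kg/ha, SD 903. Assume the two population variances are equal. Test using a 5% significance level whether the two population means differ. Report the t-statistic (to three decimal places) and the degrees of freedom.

t = 2.219, df = 20

Let group 1 = condition 1, group 2 = condition 2. H0: μ_1 = μ_2; H1: μ_1 ≠ μ_2 (two-sample pooled-variance t-test, two-sided).
s_p² = [(16−1)·696² + (6−1)·903²]/(16+6−2) = 567164
t = (3190 − 2390)/√[567164·(1/16 + 1/6)] = 2.219
df = n₁ + n₂ − 2 = 20
Two-sided p-value ≈ 0.038
Since p ≈ 0.038 < α = 0.05, reject H0; the data support H1.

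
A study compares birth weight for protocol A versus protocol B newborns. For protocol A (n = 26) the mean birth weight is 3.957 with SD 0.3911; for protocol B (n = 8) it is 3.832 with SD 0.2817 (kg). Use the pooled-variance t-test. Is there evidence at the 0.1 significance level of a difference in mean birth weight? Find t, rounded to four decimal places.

0.8357

Let group 1 = protocol A, group 2 = protocol B. H0: μ_1 = μ_2; H1: μ_1 ≠ μ_2 (two-sample pooled-variance t-test, two-sided).
s_p² = [(26−1)·0.3911² + (8−1)·0.2817²]/(26+8−2) = 0.136858
t = (3.957 − 3.832)/√[0.136858·(1/26 + 1/8)] = 0.8357
df = n₁ + n₂ − 2 = 32
Two-sided p-value ≈ 0.4095
Since p ≈ 0.4095 > α = 0.1, fail to reject H0; the evidence is not statistically significant.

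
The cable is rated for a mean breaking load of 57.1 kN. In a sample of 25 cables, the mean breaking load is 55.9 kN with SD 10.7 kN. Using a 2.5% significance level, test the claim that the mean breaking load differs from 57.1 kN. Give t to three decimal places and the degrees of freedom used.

H0: μ = 57.1; H1: μ ≠ 57.1 (one-sample t-test, two-sided).
t = (x̄ − μ₀)/(s/√n) = (55.9 − 57.1)/(10.7/√25) = -0.561
df = n − 1 = 24
Two-sided p-value ≈ 0.580
Since p ≈ 0.580 > α = 0.025, fail to reject H0; the data do not provide sufficient evidence against H0.

t = -0.561, df = 24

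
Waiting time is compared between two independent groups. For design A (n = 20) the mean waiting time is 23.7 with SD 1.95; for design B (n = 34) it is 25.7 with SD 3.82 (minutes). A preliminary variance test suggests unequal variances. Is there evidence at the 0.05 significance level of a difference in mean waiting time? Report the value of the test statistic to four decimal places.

Let group 1 = design A, group 2 = design B. H0: μ_1 = μ_2; H1: μ_1 ≠ μ_2 (Welch's two-sample t-test, two-sided).
t = (x̄_1 − x̄_2)/√(s_1²/n_1 + s_2²/n_2) = (23.7 − 25.7)/√(1.95²/20 + 3.82²/34) = -2.5414
Welch–Satterthwaite df ≈ 51.25
Two-sided p-value ≈ 0.014
Since p ≈ 0.014 < α = 0.05, reject H0; the evidence is statistically significant.

-2.5414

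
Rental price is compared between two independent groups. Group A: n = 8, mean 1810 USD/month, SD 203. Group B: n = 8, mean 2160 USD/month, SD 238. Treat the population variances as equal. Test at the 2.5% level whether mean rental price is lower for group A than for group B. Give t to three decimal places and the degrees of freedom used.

Let group 1 = group A, group 2 = group B. H0: μ_1 = μ_2; H1: μ_1 < μ_2 (two-sample pooled-variance t-test, left-tailed).
s_p² = [(8−1)·203² + (8−1)·238²]/(8+8−2) = 48926.5
t = (1810 − 2160)/√[48926.5·(1/8 + 1/8)] = -3.165
df = n₁ + n₂ − 2 = 14
p-value = P(T ≤ -3.165) ≈ 0.0034
Since p ≈ 0.0034 < α = 0.025, reject H0; the evidence is statistically significant.

t = -3.165, df = 14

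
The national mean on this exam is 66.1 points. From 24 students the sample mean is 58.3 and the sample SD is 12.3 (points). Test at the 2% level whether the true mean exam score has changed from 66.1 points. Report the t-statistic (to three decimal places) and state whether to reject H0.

H0: μ = 66.1; H1: μ ≠ 66.1 (one-sample t-test, two-sided).
t = (x̄ − μ₀)/(s/√n) = (58.3 − 66.1)/(12.3/√24) = -3.107
df = n − 1 = 23
Two-sided p-value ≈ 0.0050
Since p ≈ 0.0050 < α = 0.02, reject H0; the data support H1.

t = -3.107; reject H0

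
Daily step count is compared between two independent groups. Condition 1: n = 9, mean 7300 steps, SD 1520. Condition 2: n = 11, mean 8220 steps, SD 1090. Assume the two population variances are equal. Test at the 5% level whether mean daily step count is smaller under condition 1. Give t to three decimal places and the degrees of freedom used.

Let group 1 = condition 1, group 2 = condition 2. H0: μ_1 = μ_2; H1: μ_1 < μ_2 (two-sample pooled-variance t-test, left-tailed).
s_p² = [(9−1)·1520² + (11−1)·1090²]/(9+11−2) = 1686900
t = (7300 − 8220)/√[1686900·(1/9 + 1/11)] = -1.576
df = n₁ + n₂ − 2 = 18
p-value = P(T ≤ -1.576) ≈ 0.066
Since p ≈ 0.066 > α = 0.05, fail to reject H0; the evidence is not statistically significant.

t = -1.576, df = 18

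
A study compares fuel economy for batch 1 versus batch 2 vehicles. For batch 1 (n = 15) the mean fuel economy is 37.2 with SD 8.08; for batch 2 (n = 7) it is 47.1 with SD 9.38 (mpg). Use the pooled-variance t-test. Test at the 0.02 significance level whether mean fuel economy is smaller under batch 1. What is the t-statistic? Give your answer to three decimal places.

-2.547

Let group 1 = batch 1, group 2 = batch 2. H0: μ_1 = μ_2; H1: μ_1 < μ_2 (two-sample pooled-variance t-test, left-tailed).
s_p² = [(15−1)·8.08² + (7−1)·9.38²]/(15+7−2) = 72.0958
t = (37.2 − 47.1)/√[72.0958·(1/15 + 1/7)] = -2.547
df = n₁ + n₂ − 2 = 20
p-value = P(T ≤ -2.547) ≈ 0.010
Since p ≈ 0.010 < α = 0.02, reject H0; the evidence is statistically significant.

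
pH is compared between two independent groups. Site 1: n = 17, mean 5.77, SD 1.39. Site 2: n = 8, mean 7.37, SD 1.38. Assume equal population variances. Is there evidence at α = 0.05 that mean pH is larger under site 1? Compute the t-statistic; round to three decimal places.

-2.691

Let group 1 = site 1, group 2 = site 2. H0: μ_1 = μ_2; H1: μ_1 > μ_2 (two-sample pooled-variance t-test, right-tailed).
s_p² = [(17−1)·1.39² + (8−1)·1.38²]/(17+8−2) = 1.92367
t = (5.77 − 7.37)/√[1.92367·(1/17 + 1/8)] = -2.691
df = n₁ + n₂ − 2 = 23
p-value = P(T ≥ -2.691) ≈ 0.9935
Since p ≈ 0.9935 > α = 0.05, fail to reject H0; the data do not provide sufficient evidence against H0.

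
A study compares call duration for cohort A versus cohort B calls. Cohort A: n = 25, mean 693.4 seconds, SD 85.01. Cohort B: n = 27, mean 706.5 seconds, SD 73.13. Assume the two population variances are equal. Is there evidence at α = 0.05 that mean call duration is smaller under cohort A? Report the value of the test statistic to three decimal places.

-0.597

Let group 1 = cohort A, group 2 = cohort B. H0: μ_1 = μ_2; H1: μ_1 < μ_2 (two-sample pooled-variance t-test, left-tailed).
s_p² = [(25−1)·85.01² + (27−1)·73.13²]/(25+27−2) = 6249.77
t = (693.4 − 706.5)/√[6249.77·(1/25 + 1/27)] = -0.597
df = n₁ + n₂ − 2 = 50
p-value = P(T ≤ -0.597) ≈ 0.277
Since p ≈ 0.277 > α = 0.05, fail to reject H0; the data do not provide sufficient evidence against H0.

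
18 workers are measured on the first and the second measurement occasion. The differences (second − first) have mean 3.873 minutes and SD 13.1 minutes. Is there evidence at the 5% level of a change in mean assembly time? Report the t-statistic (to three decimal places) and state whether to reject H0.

t = 1.254; fail to reject H0

H0: μ_d = 0; H1: μ_d ≠ 0 (paired t-test on the differences, two-sided).
t = d̄/(s_d/√n) = 3.873/(13.1/√18) = 1.254
df = n − 1 = 17
Two-sided p-value ≈ 0.227
Since p ≈ 0.227 > α = 0.05, fail to reject H0; the evidence is not statistically significant.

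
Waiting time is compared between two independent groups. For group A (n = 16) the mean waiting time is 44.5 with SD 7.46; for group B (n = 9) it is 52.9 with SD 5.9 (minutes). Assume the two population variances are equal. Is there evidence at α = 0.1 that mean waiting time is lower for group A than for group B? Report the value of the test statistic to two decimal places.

-2.90

Let group 1 = group A, group 2 = group B. H0: μ_1 = μ_2; H1: μ_1 < μ_2 (two-sample pooled-variance t-test, left-tailed).
s_p² = [(16−1)·7.46² + (9−1)·5.9²]/(16+9−2) = 48.4023
t = (44.5 − 52.9)/√[48.4023·(1/16 + 1/9)] = -2.90
df = n₁ + n₂ − 2 = 23
p-value = P(T ≤ -2.90) ≈ 0.0041
Since p ≈ 0.0041 < α = 0.1, reject H0; the evidence is statistically significant.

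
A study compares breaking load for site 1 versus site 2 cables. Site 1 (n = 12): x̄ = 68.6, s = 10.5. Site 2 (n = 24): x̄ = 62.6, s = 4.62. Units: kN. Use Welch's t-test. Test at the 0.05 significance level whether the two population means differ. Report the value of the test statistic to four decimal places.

1.8901

Let group 1 = site 1, group 2 = site 2. H0: μ_1 = μ_2; H1: μ_1 ≠ μ_2 (Welch's two-sample t-test, two-sided).
t = (x̄_1 − x̄_2)/√(s_1²/n_1 + s_2²/n_2) = (68.6 − 62.6)/√(10.5²/12 + 4.62²/24) = 1.8901
Welch–Satterthwaite df ≈ 13.17
Two-sided p-value ≈ 0.0809
Since p ≈ 0.0809 > α = 0.05, fail to reject H0; the data do not provide sufficient evidence against H0.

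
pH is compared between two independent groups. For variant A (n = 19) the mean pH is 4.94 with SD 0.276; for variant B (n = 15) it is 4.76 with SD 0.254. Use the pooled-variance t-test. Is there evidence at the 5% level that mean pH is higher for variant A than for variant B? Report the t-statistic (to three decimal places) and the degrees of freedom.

Let group 1 = variant A, group 2 = variant B. H0: μ_1 = μ_2; H1: μ_1 > μ_2 (two-sample pooled-variance t-test, right-tailed).
s_p² = [(19−1)·0.276² + (15−1)·0.254²]/(19+15−2) = 0.0710748
t = (4.94 − 4.76)/√[0.0710748·(1/19 + 1/15)] = 1.955
df = n₁ + n₂ − 2 = 32
p-value = P(T ≥ 1.955) ≈ 0.030
Since p ≈ 0.030 < α = 0.05, reject H0; the evidence is statistically significant.

t = 1.955, df = 32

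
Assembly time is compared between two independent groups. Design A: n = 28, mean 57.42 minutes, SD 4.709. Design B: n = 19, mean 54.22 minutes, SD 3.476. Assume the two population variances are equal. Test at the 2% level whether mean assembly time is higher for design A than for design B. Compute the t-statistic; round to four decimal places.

Let group 1 = design A, group 2 = design B. H0: μ_1 = μ_2; H1: μ_1 > μ_2 (two-sample pooled-variance t-test, right-tailed).
s_p² = [(28−1)·4.709² + (19−1)·3.476²]/(28+19−2) = 18.1378
t = (57.42 − 54.22)/√[18.1378·(1/28 + 1/19)] = 2.5279
df = n₁ + n₂ − 2 = 45
p-value = P(T ≥ 2.5279) ≈ 0.008
Since p ≈ 0.008 < α = 0.02, reject H0; the evidence is statistically significant.

2.5279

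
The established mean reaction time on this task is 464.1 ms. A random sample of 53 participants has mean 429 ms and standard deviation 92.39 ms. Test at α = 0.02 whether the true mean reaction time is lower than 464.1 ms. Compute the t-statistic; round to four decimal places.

-2.7658

H0: μ = 464.1; H1: μ < 464.1 (one-sample t-test, left-tailed).
t = (x̄ − μ₀)/(s/√n) = (429 − 464.1)/(92.39/√53) = -2.7658
df = n − 1 = 52
p-value = P(T ≤ -2.7658) ≈ 0.0039
Since p ≈ 0.0039 < α = 0.02, reject H0; the data support H1.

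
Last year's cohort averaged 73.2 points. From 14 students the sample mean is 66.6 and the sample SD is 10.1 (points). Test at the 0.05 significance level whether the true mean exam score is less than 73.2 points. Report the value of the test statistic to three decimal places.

H0: μ = 73.2; H1: μ < 73.2 (one-sample t-test, left-tailed).
t = (x̄ − μ₀)/(s/√n) = (66.6 − 73.2)/(10.1/√14) = -2.445
df = n − 1 = 13
p-value = P(T ≤ -2.445) ≈ 0.015
Since p ≈ 0.015 < α = 0.05, reject H0; the data support H1.

-2.445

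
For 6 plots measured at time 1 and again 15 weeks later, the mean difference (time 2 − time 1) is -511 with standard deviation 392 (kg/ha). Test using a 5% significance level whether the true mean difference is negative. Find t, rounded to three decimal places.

H0: μ_d = 0; H1: μ_d < 0 (paired t-test on the differences, left-tailed).
t = d̄/(s_d/√n) = -511/(392/√6) = -3.193
df = n − 1 = 5
p-value = P(T ≤ -3.193) ≈ 0.012
Since p ≈ 0.012 < α = 0.05, reject H0; the data support H1.

-3.193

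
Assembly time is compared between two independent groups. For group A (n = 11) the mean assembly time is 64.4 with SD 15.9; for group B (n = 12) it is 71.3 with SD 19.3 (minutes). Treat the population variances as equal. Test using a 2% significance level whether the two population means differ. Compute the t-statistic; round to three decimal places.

-0.931

Let group 1 = group A, group 2 = group B. H0: μ_1 = μ_2; H1: μ_1 ≠ μ_2 (two-sample pooled-variance t-test, two-sided).
s_p² = [(11−1)·15.9² + (12−1)·19.3²]/(11+12−2) = 315.5
t = (64.4 − 71.3)/√[315.5·(1/11 + 1/12)] = -0.931
df = n₁ + n₂ − 2 = 21
Two-sided p-value ≈ 0.3626
Since p ≈ 0.3626 > α = 0.02, fail to reject H0; the data do not provide sufficient evidence against H0.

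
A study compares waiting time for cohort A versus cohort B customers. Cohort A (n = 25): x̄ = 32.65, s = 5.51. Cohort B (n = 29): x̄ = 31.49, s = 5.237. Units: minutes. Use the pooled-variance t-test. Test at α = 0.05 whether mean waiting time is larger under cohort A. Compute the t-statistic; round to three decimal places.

Let group 1 = cohort A, group 2 = cohort B. H0: μ_1 = μ_2; H1: μ_1 > μ_2 (two-sample pooled-variance t-test, right-tailed).
s_p² = [(25−1)·5.51² + (29−1)·5.237²]/(25+29−2) = 28.7803
t = (32.65 − 31.49)/√[28.7803·(1/25 + 1/29)] = 0.792
df = n₁ + n₂ − 2 = 52
p-value = P(T ≥ 0.792) ≈ 0.216
Since p ≈ 0.216 > α = 0.05, fail to reject H0; the evidence is not statistically significant.

0.792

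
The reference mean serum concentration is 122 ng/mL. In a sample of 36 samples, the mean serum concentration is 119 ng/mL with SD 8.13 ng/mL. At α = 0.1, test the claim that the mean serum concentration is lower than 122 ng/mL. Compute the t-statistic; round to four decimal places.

H0: μ = 122; H1: μ < 122 (one-sample t-test, left-tailed).
t = (x̄ − μ₀)/(s/√n) = (119 − 122)/(8.13/√36) = -2.2140
df = n − 1 = 35
p-value = P(T ≤ -2.2140) ≈ 0.0167
Since p ≈ 0.0167 < α = 0.1, reject H0; the evidence is statistically significant.

-2.2140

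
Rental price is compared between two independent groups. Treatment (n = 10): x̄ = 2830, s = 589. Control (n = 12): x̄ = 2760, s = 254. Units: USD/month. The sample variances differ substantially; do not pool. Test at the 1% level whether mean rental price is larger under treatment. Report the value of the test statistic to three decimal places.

Let group 1 = treatment, group 2 = control. H0: μ_1 = μ_2; H1: μ_1 > μ_2 (Welch's two-sample t-test, right-tailed).
t = (x̄_1 − x̄_2)/√(s_1²/n_1 + s_2²/n_2) = (2830 − 2760)/√(589²/10 + 254²/12) = 0.350
Welch–Satterthwaite df ≈ 11.77
p-value = P(T ≥ 0.350) ≈ 0.366
Since p ≈ 0.366 > α = 0.01, fail to reject H0; the data do not provide sufficient evidence against H0.

0.350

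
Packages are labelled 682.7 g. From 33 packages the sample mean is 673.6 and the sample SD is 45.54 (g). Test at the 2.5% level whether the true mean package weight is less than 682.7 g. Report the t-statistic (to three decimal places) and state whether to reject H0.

t = -1.148; fail to reject H0

H0: μ = 682.7; H1: μ < 682.7 (one-sample t-test, left-tailed).
t = (x̄ − μ₀)/(s/√n) = (673.6 − 682.7)/(45.54/√33) = -1.148
df = n − 1 = 32
p-value = P(T ≤ -1.148) ≈ 0.1298
Since p ≈ 0.1298 > α = 0.025, fail to reject H0; the evidence is not statistically significant.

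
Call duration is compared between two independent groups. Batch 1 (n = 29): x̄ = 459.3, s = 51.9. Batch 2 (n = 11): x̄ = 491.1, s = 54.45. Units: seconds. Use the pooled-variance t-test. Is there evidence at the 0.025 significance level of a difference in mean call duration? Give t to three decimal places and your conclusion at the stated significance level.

Let group 1 = batch 1, group 2 = batch 2. H0: μ_1 = μ_2; H1: μ_1 ≠ μ_2 (two-sample pooled-variance t-test, two-sided).
s_p² = [(29−1)·51.9² + (11−1)·54.45²]/(29+11−2) = 2764.98
t = (459.3 − 491.1)/√[2764.98·(1/29 + 1/11)] = -1.708
df = n₁ + n₂ − 2 = 38
Two-sided p-value ≈ 0.0958
Since p ≈ 0.0958 > α = 0.025, fail to reject H0; the evidence is not statistically significant.

t = -1.708; fail to reject H0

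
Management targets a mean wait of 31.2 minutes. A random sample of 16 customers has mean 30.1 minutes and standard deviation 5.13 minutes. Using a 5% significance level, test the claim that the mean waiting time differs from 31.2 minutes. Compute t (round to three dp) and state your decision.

t = -0.858; fail to reject H0

H0: μ = 31.2; H1: μ ≠ 31.2 (one-sample t-test, two-sided).
t = (x̄ − μ₀)/(s/√n) = (30.1 − 31.2)/(5.13/√16) = -0.858
df = n − 1 = 15
Two-sided p-value ≈ 0.4046
Since p ≈ 0.4046 > α = 0.05, fail to reject H0; the evidence is not statistically significant.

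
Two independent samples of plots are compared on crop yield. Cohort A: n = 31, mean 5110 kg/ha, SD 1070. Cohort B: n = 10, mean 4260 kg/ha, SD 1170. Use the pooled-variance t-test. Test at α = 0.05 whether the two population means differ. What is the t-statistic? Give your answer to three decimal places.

Let group 1 = cohort A, group 2 = cohort B. H0: μ_1 = μ_2; H1: μ_1 ≠ μ_2 (two-sample pooled-variance t-test, two-sided).
s_p² = [(31−1)·1070² + (10−1)·1170²]/(31+10−2) = 1196590
t = (5110 − 4260)/√[1196590·(1/31 + 1/10)] = 2.137
df = n₁ + n₂ − 2 = 39
Two-sided p-value ≈ 0.0390
Since p ≈ 0.0390 < α = 0.05, reject H0; the evidence is statistically significant.

2.137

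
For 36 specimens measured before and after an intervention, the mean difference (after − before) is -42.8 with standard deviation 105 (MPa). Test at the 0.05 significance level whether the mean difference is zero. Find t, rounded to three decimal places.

-2.446

H0: μ_d = 0; H1: μ_d ≠ 0 (paired t-test on the differences, two-sided).
t = d̄/(s_d/√n) = -42.8/(105/√36) = -2.446
df = n − 1 = 35
Two-sided p-value ≈ 0.020
Since p ≈ 0.020 < α = 0.05, reject H0; the data support H1.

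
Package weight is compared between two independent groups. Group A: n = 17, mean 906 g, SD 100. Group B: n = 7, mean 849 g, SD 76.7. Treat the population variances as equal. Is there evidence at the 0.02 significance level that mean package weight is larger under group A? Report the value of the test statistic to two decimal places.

Let group 1 = group A, group 2 = group B. H0: μ_1 = μ_2; H1: μ_1 > μ_2 (two-sample pooled-variance t-test, right-tailed).
s_p² = [(17−1)·100² + (7−1)·76.7²]/(17+7−2) = 8877.15
t = (906 − 849)/√[8877.15·(1/17 + 1/7)] = 1.35
df = n₁ + n₂ − 2 = 22
p-value = P(T ≥ 1.35) ≈ 0.0958
Since p ≈ 0.0958 > α = 0.02, fail to reject H0; the evidence is not statistically significant.

1.35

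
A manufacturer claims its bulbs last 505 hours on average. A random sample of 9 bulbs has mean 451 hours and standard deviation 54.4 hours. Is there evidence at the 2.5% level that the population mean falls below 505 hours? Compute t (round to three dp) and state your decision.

t = -2.978; reject H0

H0: μ = 505; H1: μ < 505 (one-sample t-test, left-tailed).
t = (x̄ − μ₀)/(s/√n) = (451 − 505)/(54.4/√9) = -2.978
df = n − 1 = 8
p-value = P(T ≤ -2.978) ≈ 0.0088
Since p ≈ 0.0088 < α = 0.025, reject H0; the evidence is statistically significant.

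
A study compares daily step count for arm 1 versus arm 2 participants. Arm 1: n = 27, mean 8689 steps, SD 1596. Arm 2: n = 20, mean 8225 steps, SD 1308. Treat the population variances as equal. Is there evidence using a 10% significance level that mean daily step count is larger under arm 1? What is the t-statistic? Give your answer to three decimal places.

Let group 1 = arm 1, group 2 = arm 2. H0: μ_1 = μ_2; H1: μ_1 > μ_2 (two-sample pooled-variance t-test, right-tailed).
s_p² = [(27−1)·1596² + (20−1)·1308²]/(27+20−2) = 2194090
t = (8689 − 8225)/√[2194090·(1/27 + 1/20)] = 1.062
df = n₁ + n₂ − 2 = 45
p-value = P(T ≥ 1.062) ≈ 0.1470
Since p ≈ 0.1470 > α = 0.1, fail to reject H0; the data do not provide sufficient evidence against H0.

1.062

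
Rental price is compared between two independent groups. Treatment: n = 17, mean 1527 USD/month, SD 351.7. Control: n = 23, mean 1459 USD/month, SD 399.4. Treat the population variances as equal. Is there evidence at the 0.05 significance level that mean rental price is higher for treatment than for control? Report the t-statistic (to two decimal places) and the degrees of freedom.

t = 0.56, df = 38

Let group 1 = treatment, group 2 = control. H0: μ_1 = μ_2; H1: μ_1 > μ_2 (two-sample pooled-variance t-test, right-tailed).
s_p² = [(17−1)·351.7² + (23−1)·399.4²]/(17+23−2) = 144435
t = (1527 − 1459)/√[144435·(1/17 + 1/23)] = 0.56
df = n₁ + n₂ − 2 = 38
p-value = P(T ≥ 0.56) ≈ 0.290
Since p ≈ 0.290 > α = 0.05, fail to reject H0; the data do not provide sufficient evidence against H0.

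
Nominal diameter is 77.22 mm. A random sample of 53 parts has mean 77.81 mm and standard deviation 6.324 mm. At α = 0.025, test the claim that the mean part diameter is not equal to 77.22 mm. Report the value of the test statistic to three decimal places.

0.679

H0: μ = 77.22; H1: μ ≠ 77.22 (one-sample t-test, two-sided).
t = (x̄ − μ₀)/(s/√n) = (77.81 − 77.22)/(6.324/√53) = 0.679
df = n − 1 = 52
Two-sided p-value ≈ 0.5000
Since p ≈ 0.5000 > α = 0.025, fail to reject H0; the evidence is not statistically significant.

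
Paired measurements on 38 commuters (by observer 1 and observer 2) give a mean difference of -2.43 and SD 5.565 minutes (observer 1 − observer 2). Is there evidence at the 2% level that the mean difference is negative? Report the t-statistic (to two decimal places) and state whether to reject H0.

H0: μ_d = 0; H1: μ_d < 0 (paired t-test on the differences, left-tailed).
t = d̄/(s_d/√n) = -2.43/(5.565/√38) = -2.69
df = n − 1 = 37
p-value = P(T ≤ -2.69) ≈ 0.005
Since p ≈ 0.005 < α = 0.02, reject H0; the evidence is statistically significant.

t = -2.69; reject H0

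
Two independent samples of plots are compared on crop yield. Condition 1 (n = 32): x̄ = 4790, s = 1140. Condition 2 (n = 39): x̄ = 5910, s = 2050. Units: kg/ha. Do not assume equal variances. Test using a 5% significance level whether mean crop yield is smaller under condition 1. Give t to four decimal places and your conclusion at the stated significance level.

t = -2.9077; reject H0

Let group 1 = condition 1, group 2 = condition 2. H0: μ_1 = μ_2; H1: μ_1 < μ_2 (Welch's two-sample t-test, left-tailed).
t = (x̄_1 − x̄_2)/√(s_1²/n_1 + s_2²/n_2) = (4790 − 5910)/√(1140²/32 + 2050²/39) = -2.9077
Welch–Satterthwaite df ≈ 61.36
p-value = P(T ≤ -2.9077) ≈ 0.0025
Since p ≈ 0.0025 < α = 0.05, reject H0; the data support H1.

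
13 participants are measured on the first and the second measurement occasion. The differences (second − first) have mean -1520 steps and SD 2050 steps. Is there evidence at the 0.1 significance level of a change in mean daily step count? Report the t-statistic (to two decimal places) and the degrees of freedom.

t = -2.67, df = 12

H0: μ_d = 0; H1: μ_d ≠ 0 (paired t-test on the differences, two-sided).
t = d̄/(s_d/√n) = -1520/(2050/√13) = -2.67
df = n − 1 = 12
Two-sided p-value ≈ 0.020
Since p ≈ 0.020 < α = 0.1, reject H0; the data support H1.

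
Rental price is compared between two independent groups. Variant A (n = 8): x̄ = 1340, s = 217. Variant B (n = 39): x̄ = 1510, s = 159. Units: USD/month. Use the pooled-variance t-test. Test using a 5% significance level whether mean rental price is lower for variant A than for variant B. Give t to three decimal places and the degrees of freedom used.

t = -2.587, df = 45

Let group 1 = variant A, group 2 = variant B. H0: μ_1 = μ_2; H1: μ_1 < μ_2 (two-sample pooled-variance t-test, left-tailed).
s_p² = [(8−1)·217² + (39−1)·159²]/(8+39−2) = 28673.4
t = (1340 − 1510)/√[28673.4·(1/8 + 1/39)] = -2.587
df = n₁ + n₂ − 2 = 45
p-value = P(T ≤ -2.587) ≈ 0.006
Since p ≈ 0.006 < α = 0.05, reject H0; the data support H1.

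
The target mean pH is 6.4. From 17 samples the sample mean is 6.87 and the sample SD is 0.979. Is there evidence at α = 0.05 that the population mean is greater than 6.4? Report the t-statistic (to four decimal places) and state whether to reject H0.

t = 1.9794; reject H0

H0: μ = 6.4; H1: μ > 6.4 (one-sample t-test, right-tailed).
t = (x̄ − μ₀)/(s/√n) = (6.87 − 6.4)/(0.979/√17) = 1.9794
df = n − 1 = 16
p-value = P(T ≥ 1.9794) ≈ 0.033
Since p ≈ 0.033 < α = 0.05, reject H0; the data support H1.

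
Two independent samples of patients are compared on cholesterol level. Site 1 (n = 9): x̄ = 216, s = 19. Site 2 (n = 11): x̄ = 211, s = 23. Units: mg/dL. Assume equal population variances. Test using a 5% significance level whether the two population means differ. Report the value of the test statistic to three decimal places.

Let group 1 = site 1, group 2 = site 2. H0: μ_1 = μ_2; H1: μ_1 ≠ μ_2 (two-sample pooled-variance t-test, two-sided).
s_p² = [(9−1)·19² + (11−1)·23²]/(9+11−2) = 454.333
t = (216 − 211)/√[454.333·(1/9 + 1/11)] = 0.522
df = n₁ + n₂ − 2 = 18
Two-sided p-value ≈ 0.608
Since p ≈ 0.608 > α = 0.05, fail to reject H0; the data do not provide sufficient evidence against H0.

0.522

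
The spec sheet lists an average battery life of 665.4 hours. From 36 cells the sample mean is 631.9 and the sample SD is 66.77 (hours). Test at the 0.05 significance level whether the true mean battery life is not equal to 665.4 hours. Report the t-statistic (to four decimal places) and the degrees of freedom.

H0: μ = 665.4; H1: μ ≠ 665.4 (one-sample t-test, two-sided).
t = (x̄ − μ₀)/(s/√n) = (631.9 − 665.4)/(66.77/√36) = -3.0103
df = n − 1 = 35
Two-sided p-value ≈ 0.0048
Since p ≈ 0.0048 < α = 0.05, reject H0; the data support H1.

t = -3.0103, df = 35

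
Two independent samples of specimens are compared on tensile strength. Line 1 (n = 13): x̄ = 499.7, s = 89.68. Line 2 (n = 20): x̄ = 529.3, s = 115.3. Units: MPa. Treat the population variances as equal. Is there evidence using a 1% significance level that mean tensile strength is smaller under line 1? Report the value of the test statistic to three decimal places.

-0.783

Let group 1 = line 1, group 2 = line 2. H0: μ_1 = μ_2; H1: μ_1 < μ_2 (two-sample pooled-variance t-test, left-tailed).
s_p² = [(13−1)·89.68² + (20−1)·115.3²]/(13+20−2) = 11261.2
t = (499.7 − 529.3)/√[11261.2·(1/13 + 1/20)] = -0.783
df = n₁ + n₂ − 2 = 31
p-value = P(T ≤ -0.783) ≈ 0.220
Since p ≈ 0.220 > α = 0.01, fail to reject H0; the evidence is not statistically significant.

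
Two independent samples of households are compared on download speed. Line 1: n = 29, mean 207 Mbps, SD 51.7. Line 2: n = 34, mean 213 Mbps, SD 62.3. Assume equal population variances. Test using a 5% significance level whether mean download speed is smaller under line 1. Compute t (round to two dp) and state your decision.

Let group 1 = line 1, group 2 = line 2. H0: μ_1 = μ_2; H1: μ_1 < μ_2 (two-sample pooled-variance t-test, left-tailed).
s_p² = [(29−1)·51.7² + (34−1)·62.3²]/(29+34−2) = 3326.61
t = (207 − 213)/√[3326.61·(1/29 + 1/34)] = -0.41
df = n₁ + n₂ − 2 = 61
p-value = P(T ≤ -0.41) ≈ 0.3411
Since p ≈ 0.3411 > α = 0.05, fail to reject H0; the data do not provide sufficient evidence against H0.

t = -0.41; fail to reject H0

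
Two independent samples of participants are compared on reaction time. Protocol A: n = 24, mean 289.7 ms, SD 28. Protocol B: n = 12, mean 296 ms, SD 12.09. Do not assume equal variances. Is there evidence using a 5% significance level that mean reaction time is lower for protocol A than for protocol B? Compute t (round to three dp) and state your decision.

t = -0.941; fail to reject H0

Let group 1 = protocol A, group 2 = protocol B. H0: μ_1 = μ_2; H1: μ_1 < μ_2 (Welch's two-sample t-test, left-tailed).
t = (x̄_1 − x̄_2)/√(s_1²/n_1 + s_2²/n_2) = (289.7 − 296)/√(28²/24 + 12.09²/12) = -0.941
Welch–Satterthwaite df ≈ 33.59
p-value = P(T ≤ -0.941) ≈ 0.177
Since p ≈ 0.177 > α = 0.05, fail to reject H0; the evidence is not statistically significant.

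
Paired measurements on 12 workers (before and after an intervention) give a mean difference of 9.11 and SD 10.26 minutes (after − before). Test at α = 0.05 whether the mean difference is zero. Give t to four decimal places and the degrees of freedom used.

H0: μ_d = 0; H1: μ_d ≠ 0 (paired t-test on the differences, two-sided).
t = d̄/(s_d/√n) = 9.11/(10.26/√12) = 3.0758
df = n − 1 = 11
Two-sided p-value ≈ 0.011
Since p ≈ 0.011 < α = 0.05, reject H0; the evidence is statistically significant.

t = 3.0758, df = 11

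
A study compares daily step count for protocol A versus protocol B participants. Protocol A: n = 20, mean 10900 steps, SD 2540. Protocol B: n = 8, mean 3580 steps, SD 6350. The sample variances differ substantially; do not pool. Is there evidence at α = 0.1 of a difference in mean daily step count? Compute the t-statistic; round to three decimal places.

Let group 1 = protocol A, group 2 = protocol B. H0: μ_1 = μ_2; H1: μ_1 ≠ μ_2 (Welch's two-sample t-test, two-sided).
t = (x̄_1 − x̄_2)/√(s_1²/n_1 + s_2²/n_2) = (10900 − 3580)/√(2540²/20 + 6350²/8) = 3.161
Welch–Satterthwaite df ≈ 7.91
Two-sided p-value ≈ 0.014
Since p ≈ 0.014 < α = 0.1, reject H0; the data support H1.

3.161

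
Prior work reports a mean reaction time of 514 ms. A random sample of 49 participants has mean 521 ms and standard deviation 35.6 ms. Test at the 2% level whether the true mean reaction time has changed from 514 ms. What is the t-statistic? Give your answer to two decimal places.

H0: μ = 514; H1: μ ≠ 514 (one-sample t-test, two-sided).
t = (x̄ − μ₀)/(s/√n) = (521 − 514)/(35.6/√49) = 1.38
df = n − 1 = 48
Two-sided p-value ≈ 0.175
Since p ≈ 0.175 > α = 0.02, fail to reject H0; the evidence is not statistically significant.

1.38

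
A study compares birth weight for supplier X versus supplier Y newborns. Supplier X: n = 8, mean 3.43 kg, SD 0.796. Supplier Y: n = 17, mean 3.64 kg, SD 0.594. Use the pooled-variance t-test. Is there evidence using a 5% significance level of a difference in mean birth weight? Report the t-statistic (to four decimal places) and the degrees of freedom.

Let group 1 = supplier X, group 2 = supplier Y. H0: μ_1 = μ_2; H1: μ_1 ≠ μ_2 (two-sample pooled-variance t-test, two-sided).
s_p² = [(8−1)·0.796² + (17−1)·0.594²]/(8+17−2) = 0.438291
t = (3.43 − 3.64)/√[0.438291·(1/8 + 1/17)] = -0.7398
df = n₁ + n₂ − 2 = 23
Two-sided p-value ≈ 0.4669
Since p ≈ 0.4669 > α = 0.05, fail to reject H0; the data do not provide sufficient evidence against H0.

t = -0.7398, df = 23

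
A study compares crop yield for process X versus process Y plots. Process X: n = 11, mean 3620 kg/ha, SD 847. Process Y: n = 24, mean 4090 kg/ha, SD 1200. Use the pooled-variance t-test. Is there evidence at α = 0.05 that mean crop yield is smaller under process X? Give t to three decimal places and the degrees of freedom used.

Let group 1 = process X, group 2 = process Y. H0: μ_1 = μ_2; H1: μ_1 < μ_2 (two-sample pooled-variance t-test, left-tailed).
s_p² = [(11−1)·847² + (24−1)·1200²]/(11+24−2) = 1221030
t = (3620 − 4090)/√[1221030·(1/11 + 1/24)] = -1.168
df = n₁ + n₂ − 2 = 33
p-value = P(T ≤ -1.168) ≈ 0.126
Since p ≈ 0.126 > α = 0.05, fail to reject H0; the evidence is not statistically significant.

t = -1.168, df = 33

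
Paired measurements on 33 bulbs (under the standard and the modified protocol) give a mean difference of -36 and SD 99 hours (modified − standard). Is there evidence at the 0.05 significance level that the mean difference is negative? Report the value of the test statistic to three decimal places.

-2.089

H0: μ_d = 0; H1: μ_d < 0 (paired t-test on the differences, left-tailed).
t = d̄/(s_d/√n) = -36/(99/√33) = -2.089
df = n − 1 = 32
p-value = P(T ≤ -2.089) ≈ 0.0224
Since p ≈ 0.0224 < α = 0.05, reject H0; the evidence is statistically significant.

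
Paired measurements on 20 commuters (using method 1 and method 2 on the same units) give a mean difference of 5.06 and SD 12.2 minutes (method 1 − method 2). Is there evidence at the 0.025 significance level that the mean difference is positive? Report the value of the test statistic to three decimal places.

1.855

H0: μ_d = 0; H1: μ_d > 0 (paired t-test on the differences, right-tailed).
t = d̄/(s_d/√n) = 5.06/(12.2/√20) = 1.855
df = n − 1 = 19
p-value = P(T ≥ 1.855) ≈ 0.0396
Since p ≈ 0.0396 > α = 0.025, fail to reject H0; the data do not provide sufficient evidence against H0.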